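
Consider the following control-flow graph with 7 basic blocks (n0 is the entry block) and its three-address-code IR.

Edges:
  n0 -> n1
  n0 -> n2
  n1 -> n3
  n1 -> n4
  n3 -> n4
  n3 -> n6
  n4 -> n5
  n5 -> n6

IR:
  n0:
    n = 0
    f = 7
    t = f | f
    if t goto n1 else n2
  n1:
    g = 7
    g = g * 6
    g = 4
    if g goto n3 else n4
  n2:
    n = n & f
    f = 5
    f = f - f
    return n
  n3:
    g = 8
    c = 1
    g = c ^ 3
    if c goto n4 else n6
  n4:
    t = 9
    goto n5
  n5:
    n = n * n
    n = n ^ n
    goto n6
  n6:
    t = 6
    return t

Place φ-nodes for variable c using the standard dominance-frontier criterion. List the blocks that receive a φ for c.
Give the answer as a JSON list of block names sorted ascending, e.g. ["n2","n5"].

idom tree: n1←n0 n2←n0 n3←n1 n4←n1 n5←n4 n6←n1
Dom at joins:
  n4: preds {n1,n3}: {n0,n1} ∩ {n0,n1,n3} = {n0,n1}; idom=n1
  n6: preds {n3,n5}: {n0,n1,n3} ∩ {n0,n1,n4,n5} = {n0,n1}; idom=n1

DF derivation:
  join n4 pred n1: · stop@n1
  join n4 pred n3: n3 stop@n1
  join n6 pred n3: n3 stop@n1
  join n6 pred n5: n5→n4 stop@n1
  DF(n0)=∅
  DF(n1)=∅
  DF(n2)=∅
  DF(n3)={n4,n6}
  DF(n4)={n6}
  DF(n5)={n6}
  DF(n6)=∅

φ for c: defs {n3}
  DF⁺ = {n4,n6}

Answer: ["n4", "n6"]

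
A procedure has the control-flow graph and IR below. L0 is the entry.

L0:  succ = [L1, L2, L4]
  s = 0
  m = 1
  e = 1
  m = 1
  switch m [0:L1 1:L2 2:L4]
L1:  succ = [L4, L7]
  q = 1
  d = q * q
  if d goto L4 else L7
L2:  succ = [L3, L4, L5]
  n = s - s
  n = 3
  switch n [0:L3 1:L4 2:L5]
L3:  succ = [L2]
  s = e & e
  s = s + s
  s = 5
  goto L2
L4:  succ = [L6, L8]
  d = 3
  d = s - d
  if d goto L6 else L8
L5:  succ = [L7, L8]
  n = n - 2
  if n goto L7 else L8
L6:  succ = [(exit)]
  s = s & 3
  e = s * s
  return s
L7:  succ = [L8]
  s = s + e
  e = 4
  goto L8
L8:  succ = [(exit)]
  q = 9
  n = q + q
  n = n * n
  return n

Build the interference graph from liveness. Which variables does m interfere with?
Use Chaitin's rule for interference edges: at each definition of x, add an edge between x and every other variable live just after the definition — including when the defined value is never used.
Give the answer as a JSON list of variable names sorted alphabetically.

Block summaries:
  L0 def {e,m,s} use ∅
  L1 def {d,q} use ∅
  L2 def {n} use {s}
  L3 def {s} use {e}
  L4 def {d} use {s}
  L5 def {n} use {n}
  L6 def {e,s} use {s}
  L7 def {e,s} use {e,s}
  L8 def {n,q} use ∅

Backward fixpoint:
  L0: in=∅ out={e,s}
  L1: in={e,s} out={e,s}
  L2: in={e,s} out={e,n,s}
  L3: in={e} out={e,s}
  L4: in={s} out={s}
  L5: in={e,n,s} out={e,s}
  L6: in={s} out=∅
  L7: in={e,s} out=∅
  L8: in=∅ out=∅

Interference:
  d: {e,s}
  e: {d,m,n,q,s}
  m: {e,s}
  n: {e,s}
  q: {e,s}
  s: {d,e,m,n,q}

N(m) = ["e", "s"]

Answer: ["e", "s"]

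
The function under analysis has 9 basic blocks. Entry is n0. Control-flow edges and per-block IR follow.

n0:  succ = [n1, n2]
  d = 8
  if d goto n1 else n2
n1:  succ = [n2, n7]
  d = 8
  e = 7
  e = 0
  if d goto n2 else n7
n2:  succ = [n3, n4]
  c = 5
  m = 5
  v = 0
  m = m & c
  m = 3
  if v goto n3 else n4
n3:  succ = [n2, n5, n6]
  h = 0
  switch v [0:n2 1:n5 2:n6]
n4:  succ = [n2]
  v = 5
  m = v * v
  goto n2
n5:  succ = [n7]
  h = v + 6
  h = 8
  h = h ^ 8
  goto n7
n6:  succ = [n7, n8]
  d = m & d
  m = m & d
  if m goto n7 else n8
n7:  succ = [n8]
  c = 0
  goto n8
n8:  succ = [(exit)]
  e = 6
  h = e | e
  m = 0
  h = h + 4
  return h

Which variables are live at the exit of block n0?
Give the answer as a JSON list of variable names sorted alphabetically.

def/use:
  n0: {d} / ∅
  n1: {d,e} / ∅
  n2: {c,m,v} / ∅
  n3: {h} / {v}
  n4: {m,v} / ∅
  n5: {h} / {v}
  n6: {d,m} / {d,m}
  n7: {c} / ∅
  n8: {e,h,m} / ∅

Liveness:
  n0: in=∅ out={d}
  n1: in=∅ out={d}
  n2: in={d} out={d,m,v}
  n3: in={d,m,v} out={d,m,v}
  n4: in={d} out={d}
  n5: in={v} out=∅
  n6: in={d,m} out=∅
  n7: in=∅ out=∅
  n8: in=∅ out=∅

live-out(n0) = ["d"]

Answer: ["d"]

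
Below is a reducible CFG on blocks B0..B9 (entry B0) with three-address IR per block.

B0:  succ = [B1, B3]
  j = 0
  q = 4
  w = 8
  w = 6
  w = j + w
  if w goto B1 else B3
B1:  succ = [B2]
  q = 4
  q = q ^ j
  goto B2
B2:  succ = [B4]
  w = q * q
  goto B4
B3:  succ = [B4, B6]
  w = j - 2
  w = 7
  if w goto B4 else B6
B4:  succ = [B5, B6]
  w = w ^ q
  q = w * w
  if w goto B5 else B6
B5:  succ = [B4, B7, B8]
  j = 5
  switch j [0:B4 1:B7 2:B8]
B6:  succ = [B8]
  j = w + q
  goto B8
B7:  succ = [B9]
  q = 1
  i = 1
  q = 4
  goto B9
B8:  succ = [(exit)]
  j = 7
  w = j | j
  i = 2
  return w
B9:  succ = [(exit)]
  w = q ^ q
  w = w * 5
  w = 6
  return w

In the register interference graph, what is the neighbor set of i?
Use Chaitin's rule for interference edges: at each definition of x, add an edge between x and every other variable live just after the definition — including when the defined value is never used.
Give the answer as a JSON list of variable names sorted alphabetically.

Answer: ["w"]

Analysis:
Per-block:
  B0 def {j,q,w} use ∅
  B1 def {q} use {j}
  B2 def {w} use {q}
  B3 def {w} use {j}
  B4 def {q,w} use {q,w}
  B5 def {j} use ∅
  B6 def {j} use {q,w}
  B7 def {i,q} use ∅
  B8 def {i,j,w} use ∅
  B9 def {w} use {q}

Backward fixpoint:
  B0: in=∅ out={j,q}
  B1: in={j} out={q}
  B2: in={q} out={q,w}
  B3: in={j,q} out={q,w}
  B4: in={q,w} out={q,w}
  B5: in={q,w} out={q,w}
  B6: in={q,w} out=∅
  B7: in=∅ out={q}
  B8: in=∅ out=∅
  B9: in={q} out=∅

Conflict graph:
  i: {w}
  j: {q,w}
  q: {j,w}
  w: {i,j,q}

N(i) = ["w"]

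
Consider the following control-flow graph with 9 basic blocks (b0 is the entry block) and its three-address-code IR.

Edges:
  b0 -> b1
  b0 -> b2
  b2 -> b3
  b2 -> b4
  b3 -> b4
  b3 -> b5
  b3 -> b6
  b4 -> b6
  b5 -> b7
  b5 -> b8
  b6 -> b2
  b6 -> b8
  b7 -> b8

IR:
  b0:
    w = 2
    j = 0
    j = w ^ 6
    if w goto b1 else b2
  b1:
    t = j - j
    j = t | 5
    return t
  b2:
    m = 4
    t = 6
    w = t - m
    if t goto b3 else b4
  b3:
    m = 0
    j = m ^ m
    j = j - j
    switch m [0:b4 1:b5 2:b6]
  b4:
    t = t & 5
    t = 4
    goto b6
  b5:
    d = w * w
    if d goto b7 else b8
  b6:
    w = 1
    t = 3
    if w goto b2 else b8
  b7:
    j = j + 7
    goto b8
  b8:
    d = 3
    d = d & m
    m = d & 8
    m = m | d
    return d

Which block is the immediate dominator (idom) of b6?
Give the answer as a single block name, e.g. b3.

Answer: b2

Derivation:
idom tree: b1←b0 b2←b0 b3←b2 b4←b2 b5←b3 b6←b2 b7←b5 b8←b2
Dom∩ at merges:
  b2: preds {b0,b6}: {b0} ∩ {b0,b2,b6} = {b0}; idom=b0
  b4: preds {b2,b3}: {b0,b2} ∩ {b0,b2,b3} = {b0,b2}; idom=b2
  b6: preds {b3,b4}: {b0,b2,b3} ∩ {b0,b2,b4} = {b0,b2}; idom=b2
  b8: preds {b5,b6,b7}: {b0,b2,b3,b5} ∩ {b0,b2,b6} ∩ {b0,b2,b3,b5,b7} = {b0,b2}; idom=b2

idom(b6) = b2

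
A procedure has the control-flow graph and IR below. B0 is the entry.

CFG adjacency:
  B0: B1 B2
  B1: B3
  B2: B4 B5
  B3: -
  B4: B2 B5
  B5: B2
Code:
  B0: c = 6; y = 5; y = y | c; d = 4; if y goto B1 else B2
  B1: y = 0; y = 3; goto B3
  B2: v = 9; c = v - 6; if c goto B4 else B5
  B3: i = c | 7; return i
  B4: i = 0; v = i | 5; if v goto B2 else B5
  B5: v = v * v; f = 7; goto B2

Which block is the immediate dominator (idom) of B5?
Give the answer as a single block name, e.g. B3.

idom tree: B1←B0 B2←B0 B3←B1 B4←B2 B5←B2
Join-block Dom:
  B2: preds {B0,B4,B5}: {B0} ∩ {B0,B2,B4} ∩ {B0,B2,B5} = {B0}; idom=B0
  B5: preds {B2,B4}: {B0,B2} ∩ {B0,B2,B4} = {B0,B2}; idom=B2

idom(B5) = B2

Answer: B2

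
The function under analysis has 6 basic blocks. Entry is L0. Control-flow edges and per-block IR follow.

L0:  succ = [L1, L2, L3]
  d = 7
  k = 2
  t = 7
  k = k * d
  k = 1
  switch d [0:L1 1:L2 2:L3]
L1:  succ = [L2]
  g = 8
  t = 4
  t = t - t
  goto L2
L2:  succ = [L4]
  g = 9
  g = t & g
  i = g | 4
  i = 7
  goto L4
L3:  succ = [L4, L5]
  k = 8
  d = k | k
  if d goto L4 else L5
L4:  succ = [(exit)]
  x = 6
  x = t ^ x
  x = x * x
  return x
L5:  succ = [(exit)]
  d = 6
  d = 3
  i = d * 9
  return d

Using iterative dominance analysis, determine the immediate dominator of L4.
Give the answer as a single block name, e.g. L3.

idom tree: L1←L0 L2←L0 L3←L0 L4←L0 L5←L3
Join-block Dom:
  L2: preds {L0,L1}: {L0} ∩ {L0,L1} = {L0}; idom=L0
  L4: preds {L2,L3}: {L0,L2} ∩ {L0,L3} = {L0}; idom=L0

idom(L4) = L0

Answer: L0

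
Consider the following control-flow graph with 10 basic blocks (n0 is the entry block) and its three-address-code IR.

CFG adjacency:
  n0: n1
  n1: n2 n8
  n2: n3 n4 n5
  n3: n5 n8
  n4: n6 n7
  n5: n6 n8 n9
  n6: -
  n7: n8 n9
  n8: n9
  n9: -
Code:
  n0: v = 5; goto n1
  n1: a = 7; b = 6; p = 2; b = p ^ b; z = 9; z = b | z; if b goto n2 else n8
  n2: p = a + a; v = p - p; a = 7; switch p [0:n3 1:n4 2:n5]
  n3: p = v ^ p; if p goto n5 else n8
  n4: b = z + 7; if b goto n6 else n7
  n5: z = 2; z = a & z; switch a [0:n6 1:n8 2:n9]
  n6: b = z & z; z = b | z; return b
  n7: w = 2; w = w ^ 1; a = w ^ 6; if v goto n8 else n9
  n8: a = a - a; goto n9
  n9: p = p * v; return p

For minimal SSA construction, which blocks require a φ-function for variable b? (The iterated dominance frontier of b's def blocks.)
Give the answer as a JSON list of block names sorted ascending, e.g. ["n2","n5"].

idom tree: n1←n0 n2←n1 n3←n2 n4←n2 n5←n2 n6←n2 n7←n4 n8←n1 n9←n1
Dom at joins:
  n5: preds {n2,n3}: {n0,n1,n2} ∩ {n0,n1,n2,n3} = {n0,n1,n2}; idom=n2
  n6: preds {n4,n5}: {n0,n1,n2,n4} ∩ {n0,n1,n2,n5} = {n0,n1,n2}; idom=n2
  n8: preds {n1,n3,n5,n7}: {n0,n1} ∩ {n0,n1,n2,n3} ∩ {n0,n1,n2,n5} ∩ {n0,n1,n2,n4,n7} = {n0,n1}; idom=n1
  n9: preds {n5,n7,n8}: {n0,n1,n2,n5} ∩ {n0,n1,n2,n4,n7} ∩ {n0,n1,n8} = {n0,n1}; idom=n1

Frontier:
  n5←n2: walk · to n2
  n5←n3: walk n3 to n2
  n6←n4: walk n4 to n2
  n6←n5: walk n5 to n2
  n8←n1: walk · to n1
  n8←n3: walk n3→n2 to n1
  n8←n5: walk n5→n2 to n1
  n8←n7: walk n7→n4→n2 to n1
  n9←n5: walk n5→n2 to n1
  n9←n7: walk n7→n4→n2 to n1
  n9←n8: walk n8 to n1
  n0 → ∅
  n1 → ∅
  n2 → {n8,n9}
  n3 → {n5,n8}
  n4 → {n6,n8,n9}
  n5 → {n6,n8,n9}
  n6 → ∅
  n7 → {n8,n9}
  n8 → {n9}
  n9 → ∅

φ for b: defs {n1,n4,n6}
  DF⁺ = {n6,n8,n9}

Answer: ["n6", "n8", "n9"]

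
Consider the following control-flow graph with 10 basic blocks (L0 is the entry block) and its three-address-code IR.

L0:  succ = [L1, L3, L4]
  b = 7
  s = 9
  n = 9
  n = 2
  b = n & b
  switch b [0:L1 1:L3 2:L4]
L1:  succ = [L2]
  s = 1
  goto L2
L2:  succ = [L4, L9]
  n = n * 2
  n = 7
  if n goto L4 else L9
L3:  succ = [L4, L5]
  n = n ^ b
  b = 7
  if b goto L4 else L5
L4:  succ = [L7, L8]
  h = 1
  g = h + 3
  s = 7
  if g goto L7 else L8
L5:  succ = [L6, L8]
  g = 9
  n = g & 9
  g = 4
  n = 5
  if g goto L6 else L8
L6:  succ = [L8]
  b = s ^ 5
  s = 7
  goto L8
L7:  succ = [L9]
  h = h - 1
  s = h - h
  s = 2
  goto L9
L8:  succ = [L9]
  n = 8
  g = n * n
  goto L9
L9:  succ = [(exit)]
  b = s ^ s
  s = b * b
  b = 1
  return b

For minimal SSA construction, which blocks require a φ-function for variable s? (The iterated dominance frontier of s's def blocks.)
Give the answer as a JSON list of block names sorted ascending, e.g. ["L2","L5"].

idom tree: L1←L0 L2←L1 L3←L0 L4←L0 L5←L3 L6←L5 L7←L4 L8←L0 L9←L0
Dom∩ at merges:
  L4: preds {L0,L2,L3}: {L0} ∩ {L0,L1,L2} ∩ {L0,L3} = {L0}; idom=L0
  L8: preds {L4,L5,L6}: {L0,L4} ∩ {L0,L3,L5} ∩ {L0,L3,L5,L6} = {L0}; idom=L0
  L9: preds {L2,L7,L8}: {L0,L1,L2} ∩ {L0,L4,L7} ∩ {L0,L8} = {L0}; idom=L0

DF walk-up:
  join L4 pred L0: · stop@L0
  join L4 pred L2: L2→L1 stop@L0
  join L4 pred L3: L3 stop@L0
  join L8 pred L4: L4 stop@L0
  join L8 pred L5: L5→L3 stop@L0
  join L8 pred L6: L6→L5→L3 stop@L0
  join L9 pred L2: L2→L1 stop@L0
  join L9 pred L7: L7→L4 stop@L0
  join L9 pred L8: L8 stop@L0
  L0: DF=∅
  L1: DF={L4,L9}
  L2: DF={L4,L9}
  L3: DF={L4,L8}
  L4: DF={L8,L9}
  L5: DF={L8}
  L6: DF={L8}
  L7: DF={L9}
  L8: DF={L9}
  L9: DF=∅

φ for s: defs {L0,L1,L4,L6,L7,L9}
  DF⁺ = {L4,L8,L9}

Answer: ["L4", "L8", "L9"]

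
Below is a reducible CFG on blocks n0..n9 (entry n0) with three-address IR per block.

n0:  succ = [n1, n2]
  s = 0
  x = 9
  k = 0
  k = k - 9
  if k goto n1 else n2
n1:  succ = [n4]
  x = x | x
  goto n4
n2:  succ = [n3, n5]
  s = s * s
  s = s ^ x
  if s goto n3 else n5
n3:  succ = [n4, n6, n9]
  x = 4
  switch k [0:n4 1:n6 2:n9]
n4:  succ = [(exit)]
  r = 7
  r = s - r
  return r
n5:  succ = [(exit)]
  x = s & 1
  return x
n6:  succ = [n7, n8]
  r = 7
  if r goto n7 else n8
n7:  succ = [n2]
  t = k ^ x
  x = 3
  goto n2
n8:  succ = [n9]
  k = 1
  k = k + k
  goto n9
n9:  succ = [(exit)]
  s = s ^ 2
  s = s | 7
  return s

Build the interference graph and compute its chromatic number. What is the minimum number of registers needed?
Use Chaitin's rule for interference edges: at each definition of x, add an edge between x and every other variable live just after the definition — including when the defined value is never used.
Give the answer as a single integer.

Per-block:
  n0: {k,s,x} / ∅
  n1: {x} / {x}
  n2: {s} / {s,x}
  n3: {x} / {k}
  n4: {r} / {s}
  n5: {x} / {s}
  n6: {r} / ∅
  n7: {t,x} / {k,x}
  n8: {k} / ∅
  n9: {s} / {s}

Liveness:
  n0 li=∅ lo={k,s,x}
  n1 li={s,x} lo={s}
  n2 li={k,s,x} lo={k,s}
  n3 li={k,s} lo={k,s,x}
  n4 li={s} lo=∅
  n5 li={s} lo=∅
  n6 li={k,s,x} lo={k,s,x}
  n7 li={k,s,x} lo={k,s,x}
  n8 li={s} lo={s}
  n9 li={s} lo=∅

Interfere edges:
  k↔{r,s,t,x}
  r↔{k,s,x}
  s↔{k,r,t,x}
  t↔{k,s}
  x↔{k,r,s}

Colouring:
  lower bound: {k,r,s,x} mutually conflict ⇒ χ ≥ 4
  4-colouring: r0={k}  r1={s}  r2={r,t}  r3={x}
  χ = 4

Answer: 4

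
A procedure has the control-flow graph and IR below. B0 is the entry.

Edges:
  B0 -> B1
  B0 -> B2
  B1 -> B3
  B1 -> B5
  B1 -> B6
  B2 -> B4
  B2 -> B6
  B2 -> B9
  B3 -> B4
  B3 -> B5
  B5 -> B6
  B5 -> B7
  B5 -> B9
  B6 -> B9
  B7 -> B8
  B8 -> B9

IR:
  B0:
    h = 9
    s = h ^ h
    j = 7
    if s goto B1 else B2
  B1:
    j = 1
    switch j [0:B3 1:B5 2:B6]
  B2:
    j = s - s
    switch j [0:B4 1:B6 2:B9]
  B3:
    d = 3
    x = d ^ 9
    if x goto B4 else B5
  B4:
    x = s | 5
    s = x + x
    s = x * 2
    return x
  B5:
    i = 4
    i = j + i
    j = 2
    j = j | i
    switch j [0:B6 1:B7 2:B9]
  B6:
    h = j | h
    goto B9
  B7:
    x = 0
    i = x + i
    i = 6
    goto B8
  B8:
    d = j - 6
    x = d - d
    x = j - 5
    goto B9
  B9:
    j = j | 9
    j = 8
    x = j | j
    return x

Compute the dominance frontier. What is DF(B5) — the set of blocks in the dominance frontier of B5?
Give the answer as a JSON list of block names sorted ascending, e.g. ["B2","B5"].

idom tree: B1←B0 B2←B0 B3←B1 B4←B0 B5←B1 B6←B0 B7←B5 B8←B7 B9←B0
Dom∩ at merges:
  B4: preds {B2,B3}: {B0,B2} ∩ {B0,B1,B3} = {B0}; idom=B0
  B5: preds {B1,B3}: {B0,B1} ∩ {B0,B1,B3} = {B0,B1}; idom=B1
  B6: preds {B1,B2,B5}: {B0,B1} ∩ {B0,B2} ∩ {B0,B1,B5} = {B0}; idom=B0
  B9: preds {B2,B5,B6,B8}: {B0,B2} ∩ {B0,B1,B5} ∩ {B0,B6} ∩ {B0,B1,B5,B7,B8} = {B0}; idom=B0

DF derivation:
  B4←B2: walk B2 to B0
  B4←B3: walk B3→B1 to B0
  B5←B1: walk · to B1
  B5←B3: walk B3 to B1
  B6←B1: walk B1 to B0
  B6←B2: walk B2 to B0
  B6←B5: walk B5→B1 to B0
  B9←B2: walk B2 to B0
  B9←B5: walk B5→B1 to B0
  B9←B6: walk B6 to B0
  B9←B8: walk B8→B7→B5→B1 to B0
  DF(B0)=∅
  DF(B1)={B4,B6,B9}
  DF(B2)={B4,B6,B9}
  DF(B3)={B4,B5}
  DF(B4)=∅
  DF(B5)={B6,B9}
  DF(B6)={B9}
  DF(B7)={B9}
  DF(B8)={B9}
  DF(B9)=∅

DF(B5) = ["B6", "B9"]

Answer: ["B6", "B9"]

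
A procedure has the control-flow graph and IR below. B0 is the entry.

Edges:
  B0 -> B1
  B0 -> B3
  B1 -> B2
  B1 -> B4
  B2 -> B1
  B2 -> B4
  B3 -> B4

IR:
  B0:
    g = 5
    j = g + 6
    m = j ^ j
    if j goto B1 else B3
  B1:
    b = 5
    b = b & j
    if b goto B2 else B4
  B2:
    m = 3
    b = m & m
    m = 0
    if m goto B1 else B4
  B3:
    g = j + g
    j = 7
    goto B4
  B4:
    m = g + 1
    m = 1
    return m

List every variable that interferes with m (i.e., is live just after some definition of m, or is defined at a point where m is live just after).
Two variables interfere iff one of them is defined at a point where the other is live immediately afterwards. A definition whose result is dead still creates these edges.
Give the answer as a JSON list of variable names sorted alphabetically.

def/use:
  B0: {g,j,m} / ∅
  B1: {b} / {j}
  B2: {b,m} / ∅
  B3: {g,j} / {g,j}
  B4: {m} / {g}

Live sets:
  B0: in=∅ out={g,j}
  B1: in={g,j} out={g,j}
  B2: in={g,j} out={g,j}
  B3: in={g,j} out={g}
  B4: in={g} out=∅

Interference:
  b — {g,j}
  g — {b,j,m}
  j — {b,g,m}
  m — {g,j}

N(m) = ["g", "j"]

Answer: ["g", "j"]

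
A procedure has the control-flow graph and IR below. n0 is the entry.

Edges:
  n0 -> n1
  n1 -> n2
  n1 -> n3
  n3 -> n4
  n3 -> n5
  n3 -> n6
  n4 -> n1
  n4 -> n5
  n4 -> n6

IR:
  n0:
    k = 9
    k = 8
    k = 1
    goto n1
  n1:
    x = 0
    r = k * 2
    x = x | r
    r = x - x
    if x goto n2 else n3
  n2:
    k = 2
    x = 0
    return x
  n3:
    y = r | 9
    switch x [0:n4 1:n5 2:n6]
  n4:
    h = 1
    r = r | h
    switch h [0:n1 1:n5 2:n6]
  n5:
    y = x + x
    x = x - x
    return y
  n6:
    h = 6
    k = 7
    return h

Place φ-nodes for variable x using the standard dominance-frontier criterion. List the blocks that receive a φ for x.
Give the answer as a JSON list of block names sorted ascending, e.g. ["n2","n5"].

idom tree: n1←n0 n2←n1 n3←n1 n4←n3 n5←n3 n6←n3
Dom at joins:
  n1: preds {n0,n4}: {n0} ∩ {n0,n1,n3,n4} = {n0}; idom=n0
  n5: preds {n3,n4}: {n0,n1,n3} ∩ {n0,n1,n3,n4} = {n0,n1,n3}; idom=n3
  n6: preds {n3,n4}: {n0,n1,n3} ∩ {n0,n1,n3,n4} = {n0,n1,n3}; idom=n3

Frontier:
  join n1 pred n0: · stop@n0
  join n1 pred n4: n4→n3→n1 stop@n0
  join n5 pred n3: · stop@n3
  join n5 pred n4: n4 stop@n3
  join n6 pred n3: · stop@n3
  join n6 pred n4: n4 stop@n3
  n0: DF=∅
  n1: DF={n1}
  n2: DF=∅
  n3: DF={n1}
  n4: DF={n1,n5,n6}
  n5: DF=∅
  n6: DF=∅

φ for x: defs {n1,n2,n5}
  DF⁺ = {n1}

Answer: ["n1"]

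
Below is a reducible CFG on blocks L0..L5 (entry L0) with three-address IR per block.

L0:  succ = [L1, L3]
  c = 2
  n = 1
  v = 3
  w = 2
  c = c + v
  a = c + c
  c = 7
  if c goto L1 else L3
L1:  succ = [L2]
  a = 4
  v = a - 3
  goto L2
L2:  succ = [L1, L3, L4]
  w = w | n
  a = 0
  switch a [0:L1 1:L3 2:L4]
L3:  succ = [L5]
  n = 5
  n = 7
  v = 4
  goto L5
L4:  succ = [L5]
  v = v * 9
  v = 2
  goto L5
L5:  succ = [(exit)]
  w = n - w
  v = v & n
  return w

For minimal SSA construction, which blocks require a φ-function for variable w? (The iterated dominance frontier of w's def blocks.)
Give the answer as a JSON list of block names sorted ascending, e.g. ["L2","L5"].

Answer: ["L1", "L3", "L5"]

Derivation:
idom tree: L1←L0 L2←L1 L3←L0 L4←L2 L5←L0
Dom∩ at merges:
  L1: preds {L0,L2}: {L0} ∩ {L0,L1,L2} = {L0}; idom=L0
  L3: preds {L0,L2}: {L0} ∩ {L0,L1,L2} = {L0}; idom=L0
  L5: preds {L3,L4}: {L0,L3} ∩ {L0,L1,L2,L4} = {L0}; idom=L0

DF walk-up:
  L1←L0: walk · to L0
  L1←L2: walk L2→L1 to L0
  L3←L0: walk · to L0
  L3←L2: walk L2→L1 to L0
  L5←L3: walk L3 to L0
  L5←L4: walk L4→L2→L1 to L0
  L0 → ∅
  L1 → {L1,L3,L5}
  L2 → {L1,L3,L5}
  L3 → {L5}
  L4 → {L5}
  L5 → ∅

φ for w: defs {L0,L2,L5}
  DF⁺ = {L1,L3,L5}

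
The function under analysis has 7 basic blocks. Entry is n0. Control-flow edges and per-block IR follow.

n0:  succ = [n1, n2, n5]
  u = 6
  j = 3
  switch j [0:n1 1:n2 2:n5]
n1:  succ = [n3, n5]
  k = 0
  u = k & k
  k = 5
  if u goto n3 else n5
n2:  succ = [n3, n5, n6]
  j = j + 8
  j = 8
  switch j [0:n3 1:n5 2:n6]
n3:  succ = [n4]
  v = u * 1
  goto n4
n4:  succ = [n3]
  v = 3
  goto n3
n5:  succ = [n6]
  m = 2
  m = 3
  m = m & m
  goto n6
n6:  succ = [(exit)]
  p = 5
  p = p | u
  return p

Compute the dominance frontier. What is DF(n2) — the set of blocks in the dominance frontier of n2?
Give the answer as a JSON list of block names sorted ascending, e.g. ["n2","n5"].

Answer: ["n3", "n5", "n6"]

Analysis:
idom tree: n1←n0 n2←n0 n3←n0 n4←n3 n5←n0 n6←n0
Dom at joins:
  n3: preds {n1,n2,n4}: {n0,n1} ∩ {n0,n2} ∩ {n0,n3,n4} = {n0}; idom=n0
  n5: preds {n0,n1,n2}: {n0} ∩ {n0,n1} ∩ {n0,n2} = {n0}; idom=n0
  n6: preds {n2,n5}: {n0,n2} ∩ {n0,n5} = {n0}; idom=n0

DF derivation:
  n3←n1: walk n1 to n0
  n3←n2: walk n2 to n0
  n3←n4: walk n4→n3 to n0
  n5←n0: walk · to n0
  n5←n1: walk n1 to n0
  n5←n2: walk n2 to n0
  n6←n2: walk n2 to n0
  n6←n5: walk n5 to n0
  n0 → ∅
  n1 → {n3,n5}
  n2 → {n3,n5,n6}
  n3 → {n3}
  n4 → {n3}
  n5 → {n6}
  n6 → ∅

DF(n2) = ["n3", "n5", "n6"]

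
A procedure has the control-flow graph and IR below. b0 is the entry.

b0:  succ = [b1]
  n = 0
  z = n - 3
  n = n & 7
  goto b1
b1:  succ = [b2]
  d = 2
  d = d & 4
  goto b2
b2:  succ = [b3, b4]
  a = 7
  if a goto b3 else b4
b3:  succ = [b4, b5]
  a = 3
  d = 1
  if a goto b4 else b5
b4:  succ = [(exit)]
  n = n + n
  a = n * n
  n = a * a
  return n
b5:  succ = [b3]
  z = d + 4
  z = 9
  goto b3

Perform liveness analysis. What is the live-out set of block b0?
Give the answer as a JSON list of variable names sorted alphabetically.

Answer: ["n"]

Derivation:
def/use:
  b0: def={n,z} ue=∅
  b1: def={d} ue=∅
  b2: def={a} ue=∅
  b3: def={a,d} ue=∅
  b4: def={a,n} ue={n}
  b5: def={z} ue={d}

Liveness:
  b0 li=∅ lo={n}
  b1 li={n} lo={n}
  b2 li={n} lo={n}
  b3 li={n} lo={d,n}
  b4 li={n} lo=∅
  b5 li={d,n} lo={n}

live-out(b0) = ["n"]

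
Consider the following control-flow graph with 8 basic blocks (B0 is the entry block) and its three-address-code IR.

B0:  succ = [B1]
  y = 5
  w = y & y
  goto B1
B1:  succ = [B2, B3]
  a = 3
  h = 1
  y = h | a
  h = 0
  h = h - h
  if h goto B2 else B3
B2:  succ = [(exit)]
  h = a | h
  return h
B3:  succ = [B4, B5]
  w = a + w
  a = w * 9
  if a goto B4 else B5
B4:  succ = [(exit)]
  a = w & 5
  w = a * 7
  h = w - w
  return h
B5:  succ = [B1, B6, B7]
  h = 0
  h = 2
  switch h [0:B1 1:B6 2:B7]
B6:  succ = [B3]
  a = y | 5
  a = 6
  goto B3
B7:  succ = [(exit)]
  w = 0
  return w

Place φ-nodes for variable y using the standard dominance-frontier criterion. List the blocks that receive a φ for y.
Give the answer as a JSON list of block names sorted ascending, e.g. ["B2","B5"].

idom tree: B1←B0 B2←B1 B3←B1 B4←B3 B5←B3 B6←B5 B7←B5
Dom at joins:
  B1: preds {B0,B5}: {B0} ∩ {B0,B1,B3,B5} = {B0}; idom=B0
  B3: preds {B1,B6}: {B0,B1} ∩ {B0,B1,B3,B5,B6} = {B0,B1}; idom=B1

DF walk-up:
  join B1 pred B0: · stop@B0
  join B1 pred B5: B5→B3→B1 stop@B0
  join B3 pred B1: · stop@B1
  join B3 pred B6: B6→B5→B3 stop@B1
  B0: DF=∅
  B1: DF={B1}
  B2: DF=∅
  B3: DF={B1,B3}
  B4: DF=∅
  B5: DF={B1,B3}
  B6: DF={B3}
  B7: DF=∅

φ for y: defs {B0,B1}
  DF⁺ = {B1}

Answer: ["B1"]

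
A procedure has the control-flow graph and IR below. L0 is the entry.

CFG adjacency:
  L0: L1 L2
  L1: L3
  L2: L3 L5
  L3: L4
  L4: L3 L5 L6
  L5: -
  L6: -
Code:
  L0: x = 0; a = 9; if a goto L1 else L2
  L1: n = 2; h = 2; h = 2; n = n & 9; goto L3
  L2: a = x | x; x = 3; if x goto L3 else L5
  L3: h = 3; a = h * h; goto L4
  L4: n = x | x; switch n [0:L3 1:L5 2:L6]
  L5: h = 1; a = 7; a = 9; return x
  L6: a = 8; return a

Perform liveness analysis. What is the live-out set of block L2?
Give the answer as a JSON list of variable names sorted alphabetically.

Block summaries:
  L0 def {a,x} use ∅
  L1 def {h,n} use ∅
  L2 def {a,x} use {x}
  L3 def {a,h} use ∅
  L4 def {n} use {x}
  L5 def {a,h} use {x}
  L6 def {a} use ∅

Live sets:
  L0: in=∅ out={x}
  L1: in={x} out={x}
  L2: in={x} out={x}
  L3: in={x} out={x}
  L4: in={x} out={x}
  L5: in={x} out=∅
  L6: in=∅ out=∅

live-out(L2) = ["x"]

Answer: ["x"]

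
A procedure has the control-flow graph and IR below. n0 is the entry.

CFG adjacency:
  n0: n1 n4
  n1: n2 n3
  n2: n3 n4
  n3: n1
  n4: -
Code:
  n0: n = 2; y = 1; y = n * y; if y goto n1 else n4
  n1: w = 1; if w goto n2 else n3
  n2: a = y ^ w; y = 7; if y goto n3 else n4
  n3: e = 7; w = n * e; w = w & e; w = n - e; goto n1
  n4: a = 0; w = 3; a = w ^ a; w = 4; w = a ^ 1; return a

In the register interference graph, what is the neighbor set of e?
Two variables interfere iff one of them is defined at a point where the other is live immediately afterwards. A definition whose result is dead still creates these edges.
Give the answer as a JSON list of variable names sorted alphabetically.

Answer: ["n", "w", "y"]

Working:
Block summaries:
  n0 def {n,y} use ∅
  n1 def {w} use ∅
  n2 def {a,y} use {w,y}
  n3 def {e,w} use {n}
  n4 def {a,w} use ∅

Backward fixpoint:
  live n0: ∅→{n,y}
  live n1: {n,y}→{n,w,y}
  live n2: {n,w,y}→{n,y}
  live n3: {n,y}→{n,y}
  live n4: ∅→∅

Interfere edges:
  a — {n,w}
  e — {n,w,y}
  n — {a,e,w,y}
  w — {a,e,n,y}
  y — {e,n,w}

N(e) = ["n", "w", "y"]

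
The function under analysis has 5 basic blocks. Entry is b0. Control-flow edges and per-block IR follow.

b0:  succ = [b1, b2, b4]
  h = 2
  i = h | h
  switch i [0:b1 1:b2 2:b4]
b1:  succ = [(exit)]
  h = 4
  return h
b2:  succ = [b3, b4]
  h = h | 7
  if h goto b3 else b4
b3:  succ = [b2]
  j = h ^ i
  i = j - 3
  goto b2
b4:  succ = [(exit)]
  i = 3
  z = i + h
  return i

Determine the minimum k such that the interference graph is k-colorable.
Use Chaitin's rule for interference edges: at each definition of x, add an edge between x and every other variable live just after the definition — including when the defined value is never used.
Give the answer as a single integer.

Answer: 2

Derivation:
def/use:
  b0 def {h,i} use ∅
  b1 def {h} use ∅
  b2 def {h} use {h}
  b3 def {i,j} use {h,i}
  b4 def {i,z} use {h}

Live sets:
  b0: in=∅ out={h,i}
  b1: in=∅ out=∅
  b2: in={h,i} out={h,i}
  b3: in={h,i} out={h,i}
  b4: in={h} out=∅

Conflict graph:
  h: {i,j}
  i: {h,z}
  j: {h}
  z: {i}

Chromatic number:
  clique {h,i} ⇒ need ≥ 2
  assign h→c0 i→c1 j→c1 z→c0 — no edge inside a register ⇒ χ ≤ 2
  χ = 2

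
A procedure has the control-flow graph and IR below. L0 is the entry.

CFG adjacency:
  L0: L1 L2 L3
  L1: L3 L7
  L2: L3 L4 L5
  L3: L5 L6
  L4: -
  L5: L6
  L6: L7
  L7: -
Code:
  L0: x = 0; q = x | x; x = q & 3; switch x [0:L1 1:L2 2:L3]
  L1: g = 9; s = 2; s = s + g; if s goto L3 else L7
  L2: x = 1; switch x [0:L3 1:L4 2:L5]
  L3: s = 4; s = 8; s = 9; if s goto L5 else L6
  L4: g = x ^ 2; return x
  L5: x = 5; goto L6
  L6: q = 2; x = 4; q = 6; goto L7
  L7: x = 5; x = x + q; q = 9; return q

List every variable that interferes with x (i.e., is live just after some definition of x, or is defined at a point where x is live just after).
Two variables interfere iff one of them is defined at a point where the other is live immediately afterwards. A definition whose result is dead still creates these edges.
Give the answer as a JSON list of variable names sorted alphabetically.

Answer: ["g", "q"]

Derivation:
Block summaries:
  L0: def={q,x} ue=∅
  L1: def={g,s} ue=∅
  L2: def={x} ue=∅
  L3: def={s} ue=∅
  L4: def={g} ue={x}
  L5: def={x} ue=∅
  L6: def={q,x} ue=∅
  L7: def={q,x} ue={q}

Live sets:
  L0: in=∅ out={q}
  L1: in={q} out={q}
  L2: in=∅ out={x}
  L3: in=∅ out=∅
  L4: in={x} out=∅
  L5: in=∅ out=∅
  L6: in=∅ out={q}
  L7: in={q} out=∅

Interference:
  g↔{q,s,x}
  q↔{g,s,x}
  s↔{g,q}
  x↔{g,q}

N(x) = ["g", "q"]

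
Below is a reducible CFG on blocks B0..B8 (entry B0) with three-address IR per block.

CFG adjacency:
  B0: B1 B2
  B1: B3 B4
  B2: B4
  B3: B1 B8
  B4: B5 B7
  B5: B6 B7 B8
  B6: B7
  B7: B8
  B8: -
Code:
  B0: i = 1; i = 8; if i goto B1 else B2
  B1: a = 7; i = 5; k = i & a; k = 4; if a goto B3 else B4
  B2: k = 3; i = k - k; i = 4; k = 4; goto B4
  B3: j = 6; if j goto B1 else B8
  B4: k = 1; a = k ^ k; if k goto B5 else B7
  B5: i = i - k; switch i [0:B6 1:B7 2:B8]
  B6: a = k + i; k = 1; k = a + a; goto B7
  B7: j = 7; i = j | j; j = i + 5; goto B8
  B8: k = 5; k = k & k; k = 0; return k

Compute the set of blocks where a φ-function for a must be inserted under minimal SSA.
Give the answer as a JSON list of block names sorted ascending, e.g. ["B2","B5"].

idom tree: B1←B0 B2←B0 B3←B1 B4←B0 B5←B4 B6←B5 B7←B4 B8←B0
Dom∩ at merges:
  B1: preds {B0,B3}: {B0} ∩ {B0,B1,B3} = {B0}; idom=B0
  B4: preds {B1,B2}: {B0,B1} ∩ {B0,B2} = {B0}; idom=B0
  B7: preds {B4,B5,B6}: {B0,B4} ∩ {B0,B4,B5} ∩ {B0,B4,B5,B6} = {B0,B4}; idom=B4
  B8: preds {B3,B5,B7}: {B0,B1,B3} ∩ {B0,B4,B5} ∩ {B0,B4,B7} = {B0}; idom=B0

Frontier:
  join B1 pred B0: · stop@B0
  join B1 pred B3: B3→B1 stop@B0
  join B4 pred B1: B1 stop@B0
  join B4 pred B2: B2 stop@B0
  join B7 pred B4: · stop@B4
  join B7 pred B5: B5 stop@B4
  join B7 pred B6: B6→B5 stop@B4
  join B8 pred B3: B3→B1 stop@B0
  join B8 pred B5: B5→B4 stop@B0
  join B8 pred B7: B7→B4 stop@B0
  B0: DF=∅
  B1: DF={B1,B4,B8}
  B2: DF={B4}
  B3: DF={B1,B8}
  B4: DF={B8}
  B5: DF={B7,B8}
  B6: DF={B7}
  B7: DF={B8}
  B8: DF=∅

φ for a: defs {B1,B4,B6}
  DF⁺ = {B1,B4,B7,B8}

Answer: ["B1", "B4", "B7", "B8"]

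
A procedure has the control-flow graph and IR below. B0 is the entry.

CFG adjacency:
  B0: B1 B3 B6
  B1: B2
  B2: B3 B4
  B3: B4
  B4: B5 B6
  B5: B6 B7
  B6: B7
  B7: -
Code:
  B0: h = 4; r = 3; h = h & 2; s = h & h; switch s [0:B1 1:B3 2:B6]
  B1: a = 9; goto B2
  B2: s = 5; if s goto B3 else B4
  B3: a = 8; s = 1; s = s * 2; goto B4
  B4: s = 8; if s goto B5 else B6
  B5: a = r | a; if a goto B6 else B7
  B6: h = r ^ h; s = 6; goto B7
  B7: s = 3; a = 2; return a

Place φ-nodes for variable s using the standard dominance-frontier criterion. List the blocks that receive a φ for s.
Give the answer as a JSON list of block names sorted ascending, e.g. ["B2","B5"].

Answer: ["B3", "B4", "B6", "B7"]

Working:
idom tree: B1←B0 B2←B1 B3←B0 B4←B0 B5←B4 B6←B0 B7←B0
Dom∩ at merges:
  B3: preds {B0,B2}: {B0} ∩ {B0,B1,B2} = {B0}; idom=B0
  B4: preds {B2,B3}: {B0,B1,B2} ∩ {B0,B3} = {B0}; idom=B0
  B6: preds {B0,B4,B5}: {B0} ∩ {B0,B4} ∩ {B0,B4,B5} = {B0}; idom=B0
  B7: preds {B5,B6}: {B0,B4,B5} ∩ {B0,B6} = {B0}; idom=B0

Frontier:
  join B3 pred B0: · stop@B0
  join B3 pred B2: B2→B1 stop@B0
  join B4 pred B2: B2→B1 stop@B0
  join B4 pred B3: B3 stop@B0
  join B6 pred B0: · stop@B0
  join B6 pred B4: B4 stop@B0
  join B6 pred B5: B5→B4 stop@B0
  join B7 pred B5: B5→B4 stop@B0
  join B7 pred B6: B6 stop@B0
  B0 → ∅
  B1 → {B3,B4}
  B2 → {B3,B4}
  B3 → {B4}
  B4 → {B6,B7}
  B5 → {B6,B7}
  B6 → {B7}
  B7 → ∅

φ for s: defs {B0,B2,B3,B4,B6,B7}
  DF⁺ = {B3,B4,B6,B7}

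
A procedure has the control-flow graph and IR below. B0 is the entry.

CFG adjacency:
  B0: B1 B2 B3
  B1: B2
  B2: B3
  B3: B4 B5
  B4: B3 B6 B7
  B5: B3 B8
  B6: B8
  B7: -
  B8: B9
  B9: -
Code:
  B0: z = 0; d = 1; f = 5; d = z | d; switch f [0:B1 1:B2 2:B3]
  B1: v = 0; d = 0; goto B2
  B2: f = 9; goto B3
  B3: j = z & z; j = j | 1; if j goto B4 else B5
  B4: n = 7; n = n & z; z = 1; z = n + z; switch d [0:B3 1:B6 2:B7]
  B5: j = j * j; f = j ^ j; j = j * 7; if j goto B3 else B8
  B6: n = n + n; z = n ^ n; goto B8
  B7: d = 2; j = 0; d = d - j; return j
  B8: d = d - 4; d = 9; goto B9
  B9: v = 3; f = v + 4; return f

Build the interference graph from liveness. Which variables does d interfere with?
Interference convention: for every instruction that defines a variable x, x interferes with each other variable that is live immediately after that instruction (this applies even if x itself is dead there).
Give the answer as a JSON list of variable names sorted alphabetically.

def/use:
  B0 def {d,f,z} use ∅
  B1 def {d,v} use ∅
  B2 def {f} use ∅
  B3 def {j} use {z}
  B4 def {n,z} use {d,z}
  B5 def {f,j} use {j}
  B6 def {n,z} use {n}
  B7 def {d,j} use ∅
  B8 def {d} use {d}
  B9 def {f,v} use ∅

Liveness:
  B0: in=∅ out={d,z}
  B1: in={z} out={d,z}
  B2: in={d,z} out={d,z}
  B3: in={d,z} out={d,j,z}
  B4: in={d,z} out={d,n,z}
  B5: in={d,j,z} out={d,z}
  B6: in={d,n} out={d}
  B7: in=∅ out=∅
  B8: in={d} out=∅
  B9: in=∅ out=∅

Conflict graph:
  d↔{f,j,n,z}
  f↔{d,j,z}
  j↔{d,f,z}
  n↔{d,z}
  v↔{z}
  z↔{d,f,j,n,v}

N(d) = ["f", "j", "n", "z"]

Answer: ["f", "j", "n", "z"]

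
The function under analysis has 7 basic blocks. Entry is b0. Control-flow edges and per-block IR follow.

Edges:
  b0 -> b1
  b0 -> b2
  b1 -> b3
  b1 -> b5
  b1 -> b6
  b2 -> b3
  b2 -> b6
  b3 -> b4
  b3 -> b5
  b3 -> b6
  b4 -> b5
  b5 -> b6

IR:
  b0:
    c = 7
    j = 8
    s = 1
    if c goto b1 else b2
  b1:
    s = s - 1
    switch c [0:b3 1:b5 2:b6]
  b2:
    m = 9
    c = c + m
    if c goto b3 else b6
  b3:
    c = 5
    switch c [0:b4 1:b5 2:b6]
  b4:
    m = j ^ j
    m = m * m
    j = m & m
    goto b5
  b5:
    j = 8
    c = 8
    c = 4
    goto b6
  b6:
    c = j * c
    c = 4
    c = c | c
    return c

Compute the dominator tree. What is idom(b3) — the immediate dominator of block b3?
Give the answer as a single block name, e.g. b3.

idom tree: b1←b0 b2←b0 b3←b0 b4←b3 b5←b0 b6←b0
Dom∩ at merges:
  b3: preds {b1,b2}: {b0,b1} ∩ {b0,b2} = {b0}; idom=b0
  b5: preds {b1,b3,b4}: {b0,b1} ∩ {b0,b3} ∩ {b0,b3,b4} = {b0}; idom=b0
  b6: preds {b1,b2,b3,b5}: {b0,b1} ∩ {b0,b2} ∩ {b0,b3} ∩ {b0,b5} = {b0}; idom=b0

idom(b3) = b0

Answer: b0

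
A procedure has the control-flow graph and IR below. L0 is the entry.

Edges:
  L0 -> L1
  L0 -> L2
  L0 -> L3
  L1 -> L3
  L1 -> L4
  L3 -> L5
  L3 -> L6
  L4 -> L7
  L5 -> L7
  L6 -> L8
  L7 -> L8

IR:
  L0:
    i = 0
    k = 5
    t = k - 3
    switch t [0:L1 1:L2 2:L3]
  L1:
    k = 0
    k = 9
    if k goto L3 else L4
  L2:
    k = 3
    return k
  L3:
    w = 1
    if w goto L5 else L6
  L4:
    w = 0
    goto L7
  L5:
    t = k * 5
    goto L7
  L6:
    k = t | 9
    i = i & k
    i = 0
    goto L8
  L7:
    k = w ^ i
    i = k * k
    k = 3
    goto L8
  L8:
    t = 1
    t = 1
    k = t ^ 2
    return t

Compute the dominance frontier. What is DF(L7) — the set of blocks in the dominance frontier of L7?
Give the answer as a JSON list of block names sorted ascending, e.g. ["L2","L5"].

idom tree: L1←L0 L2←L0 L3←L0 L4←L1 L5←L3 L6←L3 L7←L0 L8←L0
Dom at joins:
  L3: preds {L0,L1}: {L0} ∩ {L0,L1} = {L0}; idom=L0
  L7: preds {L4,L5}: {L0,L1,L4} ∩ {L0,L3,L5} = {L0}; idom=L0
  L8: preds {L6,L7}: {L0,L3,L6} ∩ {L0,L7} = {L0}; idom=L0

Frontier:
  join L3 pred L0: · stop@L0
  join L3 pred L1: L1 stop@L0
  join L7 pred L4: L4→L1 stop@L0
  join L7 pred L5: L5→L3 stop@L0
  join L8 pred L6: L6→L3 stop@L0
  join L8 pred L7: L7 stop@L0
  L0 → ∅
  L1 → {L3,L7}
  L2 → ∅
  L3 → {L7,L8}
  L4 → {L7}
  L5 → {L7}
  L6 → {L8}
  L7 → {L8}
  L8 → ∅

DF(L7) = ["L8"]

Answer: ["L8"]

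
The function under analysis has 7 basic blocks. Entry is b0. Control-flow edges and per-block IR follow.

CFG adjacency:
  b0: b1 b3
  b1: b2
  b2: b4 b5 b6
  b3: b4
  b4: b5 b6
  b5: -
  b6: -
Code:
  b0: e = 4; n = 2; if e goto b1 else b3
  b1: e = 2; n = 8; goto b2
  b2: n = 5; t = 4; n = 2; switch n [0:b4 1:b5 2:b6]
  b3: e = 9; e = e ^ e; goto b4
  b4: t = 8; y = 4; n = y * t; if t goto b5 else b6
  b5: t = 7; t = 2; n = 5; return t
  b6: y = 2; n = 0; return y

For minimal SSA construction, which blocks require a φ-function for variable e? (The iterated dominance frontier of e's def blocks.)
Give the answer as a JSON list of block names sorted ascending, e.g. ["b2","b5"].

Answer: ["b4", "b5", "b6"]

Derivation:
idom tree: b1←b0 b2←b1 b3←b0 b4←b0 b5←b0 b6←b0
Dom∩ at merges:
  b4: preds {b2,b3}: {b0,b1,b2} ∩ {b0,b3} = {b0}; idom=b0
  b5: preds {b2,b4}: {b0,b1,b2} ∩ {b0,b4} = {b0}; idom=b0
  b6: preds {b2,b4}: {b0,b1,b2} ∩ {b0,b4} = {b0}; idom=b0

DF derivation:
  b4←b2: walk b2→b1 to b0
  b4←b3: walk b3 to b0
  b5←b2: walk b2→b1 to b0
  b5←b4: walk b4 to b0
  b6←b2: walk b2→b1 to b0
  b6←b4: walk b4 to b0
  b0 → ∅
  b1 → {b4,b5,b6}
  b2 → {b4,b5,b6}
  b3 → {b4}
  b4 → {b5,b6}
  b5 → ∅
  b6 → ∅

φ for e: defs {b0,b1,b3}
  DF⁺ = {b4,b5,b6}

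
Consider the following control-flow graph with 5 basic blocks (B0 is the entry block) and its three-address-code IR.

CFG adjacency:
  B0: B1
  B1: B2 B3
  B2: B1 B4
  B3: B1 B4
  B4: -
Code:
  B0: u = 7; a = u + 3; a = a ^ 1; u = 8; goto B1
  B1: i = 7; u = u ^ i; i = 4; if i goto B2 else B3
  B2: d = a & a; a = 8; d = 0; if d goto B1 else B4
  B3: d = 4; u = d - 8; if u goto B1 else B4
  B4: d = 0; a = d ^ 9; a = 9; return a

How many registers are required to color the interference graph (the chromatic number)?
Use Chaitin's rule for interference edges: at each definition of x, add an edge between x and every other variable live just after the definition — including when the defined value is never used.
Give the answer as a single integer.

Answer: 3

Working:
Block summaries:
  B0: def={a,u} ue=∅
  B1: def={i,u} ue={u}
  B2: def={a,d} ue={a}
  B3: def={d,u} ue=∅
  B4: def={a,d} ue=∅

Liveness:
  live B0: ∅→{a,u}
  live B1: {a,u}→{a,u}
  live B2: {a,u}→{a,u}
  live B3: {a}→{a,u}
  live B4: ∅→∅

Conflict graph:
  a: {d,i,u}
  d: {a,u}
  i: {a,u}
  u: {a,d,i}

Registers:
  lower bound: {a,d,u} mutually conflict ⇒ χ ≥ 3
  assign a→c0 d→c2 i→c2 u→c1 — no edge inside a register ⇒ χ ≤ 3
  χ = 3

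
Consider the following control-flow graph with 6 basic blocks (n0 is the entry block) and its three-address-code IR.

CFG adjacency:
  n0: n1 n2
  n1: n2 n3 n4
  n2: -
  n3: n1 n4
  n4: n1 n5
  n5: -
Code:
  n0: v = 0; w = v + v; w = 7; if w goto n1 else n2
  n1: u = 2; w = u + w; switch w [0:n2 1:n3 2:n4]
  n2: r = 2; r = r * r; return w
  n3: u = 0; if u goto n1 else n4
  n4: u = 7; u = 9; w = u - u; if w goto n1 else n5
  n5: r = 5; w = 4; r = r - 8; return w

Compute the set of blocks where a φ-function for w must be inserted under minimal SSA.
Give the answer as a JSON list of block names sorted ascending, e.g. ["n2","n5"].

Answer: ["n1", "n2"]

Analysis:
idom tree: n1←n0 n2←n0 n3←n1 n4←n1 n5←n4
Dom at joins:
  n1: preds {n0,n3,n4}: {n0} ∩ {n0,n1,n3} ∩ {n0,n1,n4} = {n0}; idom=n0
  n2: preds {n0,n1}: {n0} ∩ {n0,n1} = {n0}; idom=n0
  n4: preds {n1,n3}: {n0,n1} ∩ {n0,n1,n3} = {n0,n1}; idom=n1

DF derivation:
  n1←n0: walk · to n0
  n1←n3: walk n3→n1 to n0
  n1←n4: walk n4→n1 to n0
  n2←n0: walk · to n0
  n2←n1: walk n1 to n0
  n4←n1: walk · to n1
  n4←n3: walk n3 to n1
  n0: DF=∅
  n1: DF={n1,n2}
  n2: DF=∅
  n3: DF={n1,n4}
  n4: DF={n1}
  n5: DF=∅

φ for w: defs {n0,n1,n4,n5}
  DF⁺ = {n1,n2}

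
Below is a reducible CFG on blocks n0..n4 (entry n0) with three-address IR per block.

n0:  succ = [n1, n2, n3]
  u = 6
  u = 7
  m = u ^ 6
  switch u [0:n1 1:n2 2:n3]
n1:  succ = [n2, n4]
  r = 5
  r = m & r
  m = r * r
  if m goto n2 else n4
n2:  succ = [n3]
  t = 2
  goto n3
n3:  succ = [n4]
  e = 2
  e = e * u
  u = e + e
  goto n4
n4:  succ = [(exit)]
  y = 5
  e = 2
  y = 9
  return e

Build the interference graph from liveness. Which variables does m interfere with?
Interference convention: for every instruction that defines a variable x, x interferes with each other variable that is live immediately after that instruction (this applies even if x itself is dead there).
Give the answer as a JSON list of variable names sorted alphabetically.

def/use:
  n0 def {m,u} use ∅
  n1 def {m,r} use {m}
  n2 def {t} use ∅
  n3 def {e,u} use {u}
  n4 def {e,y} use ∅

Live sets:
  n0 li=∅ lo={m,u}
  n1 li={m,u} lo={u}
  n2 li={u} lo={u}
  n3 li={u} lo=∅
  n4 li=∅ lo=∅

Conflict graph:
  e↔{u,y}
  m↔{r,u}
  r↔{m,u}
  t↔{u}
  u↔{e,m,r,t}
  y↔{e}

N(m) = ["r", "u"]

Answer: ["r", "u"]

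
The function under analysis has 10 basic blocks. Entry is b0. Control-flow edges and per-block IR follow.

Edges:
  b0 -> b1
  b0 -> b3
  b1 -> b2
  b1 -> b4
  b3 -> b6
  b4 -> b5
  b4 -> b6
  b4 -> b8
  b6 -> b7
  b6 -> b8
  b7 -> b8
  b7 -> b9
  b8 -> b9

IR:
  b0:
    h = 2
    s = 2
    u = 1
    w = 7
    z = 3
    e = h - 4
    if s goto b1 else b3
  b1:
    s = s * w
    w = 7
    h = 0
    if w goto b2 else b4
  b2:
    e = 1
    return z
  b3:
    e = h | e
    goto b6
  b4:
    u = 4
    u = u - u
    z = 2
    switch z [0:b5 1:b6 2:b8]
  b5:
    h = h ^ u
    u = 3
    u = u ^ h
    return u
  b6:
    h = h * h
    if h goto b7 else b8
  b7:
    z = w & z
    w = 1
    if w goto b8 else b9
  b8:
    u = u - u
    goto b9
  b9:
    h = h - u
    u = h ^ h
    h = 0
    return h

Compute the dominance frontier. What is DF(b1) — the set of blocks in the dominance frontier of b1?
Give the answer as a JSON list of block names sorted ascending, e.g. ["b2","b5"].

idom tree: b1←b0 b2←b1 b3←b0 b4←b1 b5←b4 b6←b0 b7←b6 b8←b0 b9←b0
Join-block Dom:
  b6: preds {b3,b4}: {b0,b3} ∩ {b0,b1,b4} = {b0}; idom=b0
  b8: preds {b4,b6,b7}: {b0,b1,b4} ∩ {b0,b6} ∩ {b0,b6,b7} = {b0}; idom=b0
  b9: preds {b7,b8}: {b0,b6,b7} ∩ {b0,b8} = {b0}; idom=b0

DF derivation:
  b6←b3: walk b3 to b0
  b6←b4: walk b4→b1 to b0
  b8←b4: walk b4→b1 to b0
  b8←b6: walk b6 to b0
  b8←b7: walk b7→b6 to b0
  b9←b7: walk b7→b6 to b0
  b9←b8: walk b8 to b0
  b0 → ∅
  b1 → {b6,b8}
  b2 → ∅
  b3 → {b6}
  b4 → {b6,b8}
  b5 → ∅
  b6 → {b8,b9}
  b7 → {b8,b9}
  b8 → {b9}
  b9 → ∅

DF(b1) = ["b6", "b8"]

Answer: ["b6", "b8"]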